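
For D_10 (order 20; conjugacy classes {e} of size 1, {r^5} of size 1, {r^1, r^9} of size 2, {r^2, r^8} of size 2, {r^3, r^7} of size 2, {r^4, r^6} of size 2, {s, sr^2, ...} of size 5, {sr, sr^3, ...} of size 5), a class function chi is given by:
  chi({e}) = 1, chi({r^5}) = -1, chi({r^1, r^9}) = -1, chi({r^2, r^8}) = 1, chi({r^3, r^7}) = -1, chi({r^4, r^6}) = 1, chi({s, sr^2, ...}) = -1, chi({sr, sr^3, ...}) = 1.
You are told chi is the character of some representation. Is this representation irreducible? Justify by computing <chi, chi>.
Irreducible: <chi, chi> = 1.

Justification: <chi, chi> = (1/|G|) sum_C |C| * |chi(C)|^2 = (1/20)[1*|1|^2 + 1*|-1|^2 + 2*|-1|^2 + 2*|1|^2 + 2*|-1|^2 + 2*|1|^2 + 5*|-1|^2 + 5*|1|^2]
  = (1/20)[(1) + (1) + (2) + (2) + (2) + (2) + (5) + (5)] = 20/20 = 1.
A character is irreducible iff <chi, chi> = 1, so this representation is irreducible.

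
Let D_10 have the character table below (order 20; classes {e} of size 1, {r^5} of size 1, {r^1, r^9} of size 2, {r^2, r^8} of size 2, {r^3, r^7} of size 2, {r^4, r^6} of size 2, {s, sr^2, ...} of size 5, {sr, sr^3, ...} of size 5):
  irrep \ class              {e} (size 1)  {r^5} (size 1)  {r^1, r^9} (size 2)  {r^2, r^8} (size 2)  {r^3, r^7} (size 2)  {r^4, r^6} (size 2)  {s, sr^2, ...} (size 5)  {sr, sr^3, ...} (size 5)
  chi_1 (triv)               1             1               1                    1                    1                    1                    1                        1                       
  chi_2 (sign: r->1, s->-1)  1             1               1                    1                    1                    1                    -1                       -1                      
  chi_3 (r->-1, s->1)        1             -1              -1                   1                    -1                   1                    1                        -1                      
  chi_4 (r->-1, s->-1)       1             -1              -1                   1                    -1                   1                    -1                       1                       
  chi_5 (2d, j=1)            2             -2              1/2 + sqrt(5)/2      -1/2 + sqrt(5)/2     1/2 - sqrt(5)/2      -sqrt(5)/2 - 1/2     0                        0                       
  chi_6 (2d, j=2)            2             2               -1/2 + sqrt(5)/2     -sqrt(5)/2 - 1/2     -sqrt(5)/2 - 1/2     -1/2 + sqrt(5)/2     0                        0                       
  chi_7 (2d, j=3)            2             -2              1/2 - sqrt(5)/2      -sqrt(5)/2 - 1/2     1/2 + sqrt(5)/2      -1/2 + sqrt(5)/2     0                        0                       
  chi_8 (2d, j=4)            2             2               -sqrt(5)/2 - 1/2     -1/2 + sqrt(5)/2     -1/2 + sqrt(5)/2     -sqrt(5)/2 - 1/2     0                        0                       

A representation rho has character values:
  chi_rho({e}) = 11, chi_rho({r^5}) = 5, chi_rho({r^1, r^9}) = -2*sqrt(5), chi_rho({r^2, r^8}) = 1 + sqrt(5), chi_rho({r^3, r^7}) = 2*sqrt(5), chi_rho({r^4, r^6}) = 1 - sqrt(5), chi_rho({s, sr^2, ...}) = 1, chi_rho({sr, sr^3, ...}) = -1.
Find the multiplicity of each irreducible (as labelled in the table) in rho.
Multiplicities: chi_1: 1, chi_2: 1, chi_3: 1, chi_4: 0, chi_5: 0, chi_6: 0, chi_7: 1, chi_8: 3.

Details: Use <chi_rho, chi> = (1/|G|) sum_C |C| * chi_rho(C) * conj(chi(C)) with |G| = 20 for each irreducible chi in the table:
  <chi_rho, chi_1> = (1/20)[1*(11)*conj(1) + 1*(5)*conj(1) + 2*(-2*sqrt(5))*conj(1) + 2*(1 + sqrt(5))*conj(1) + 2*(2*sqrt(5))*conj(1) + 2*(1 - sqrt(5))*conj(1) + 5*(1)*conj(1) + 5*(-1)*conj(1)]
      = (1/20)[(11) + (5) + (-4*sqrt(5)) + (2 + 2*sqrt(5)) + (4*sqrt(5)) + (2 - 2*sqrt(5)) + (5) + (-5)] = 20/20 = 1
  <chi_rho, chi_2> = (1/20)[1*(11)*conj(1) + 1*(5)*conj(1) + 2*(-2*sqrt(5))*conj(1) + 2*(1 + sqrt(5))*conj(1) + 2*(2*sqrt(5))*conj(1) + 2*(1 - sqrt(5))*conj(1) + 5*(1)*conj(-1) + 5*(-1)*conj(-1)]
      = (1/20)[(11) + (5) + (-4*sqrt(5)) + (2 + 2*sqrt(5)) + (4*sqrt(5)) + (2 - 2*sqrt(5)) + (-5) + (5)] = 20/20 = 1
  <chi_rho, chi_3> = (1/20)[1*(11)*conj(1) + 1*(5)*conj(-1) + 2*(-2*sqrt(5))*conj(-1) + 2*(1 + sqrt(5))*conj(1) + 2*(2*sqrt(5))*conj(-1) + 2*(1 - sqrt(5))*conj(1) + 5*(1)*conj(1) + 5*(-1)*conj(-1)]
      = (1/20)[(11) + (-5) + (4*sqrt(5)) + (2 + 2*sqrt(5)) + (-4*sqrt(5)) + (2 - 2*sqrt(5)) + (5) + (5)] = 20/20 = 1
  <chi_rho, chi_4> = (1/20)[1*(11)*conj(1) + 1*(5)*conj(-1) + 2*(-2*sqrt(5))*conj(-1) + 2*(1 + sqrt(5))*conj(1) + 2*(2*sqrt(5))*conj(-1) + 2*(1 - sqrt(5))*conj(1) + 5*(1)*conj(-1) + 5*(-1)*conj(1)]
      = (1/20)[(11) + (-5) + (4*sqrt(5)) + (2 + 2*sqrt(5)) + (-4*sqrt(5)) + (2 - 2*sqrt(5)) + (-5) + (-5)] = 0/20 = 0
  <chi_rho, chi_5> = (1/20)[1*(11)*conj(2) + 1*(5)*conj(-2) + 2*(-2*sqrt(5))*conj(1/2 + sqrt(5)/2) + 2*(1 + sqrt(5))*conj(-1/2 + sqrt(5)/2) + 2*(2*sqrt(5))*conj(1/2 - sqrt(5)/2) + 2*(1 - sqrt(5))*conj(-sqrt(5)/2 - 1/2) + 5*(1)*conj(0) + 5*(-1)*conj(0)]
      = (1/20)[(22) + (-10) + (-10 - 2*sqrt(5)) + (4) + (-10 + 2*sqrt(5)) + (4) + (0) + (0)] = 0/20 = 0
  <chi_rho, chi_6> = (1/20)[1*(11)*conj(2) + 1*(5)*conj(2) + 2*(-2*sqrt(5))*conj(-1/2 + sqrt(5)/2) + 2*(1 + sqrt(5))*conj(-sqrt(5)/2 - 1/2) + 2*(2*sqrt(5))*conj(-sqrt(5)/2 - 1/2) + 2*(1 - sqrt(5))*conj(-1/2 + sqrt(5)/2) + 5*(1)*conj(0) + 5*(-1)*conj(0)]
      = (1/20)[(22) + (10) + (-10 + 2*sqrt(5)) + (-6 - 2*sqrt(5)) + (-10 - 2*sqrt(5)) + (-6 + 2*sqrt(5)) + (0) + (0)] = 0/20 = 0
  <chi_rho, chi_7> = (1/20)[1*(11)*conj(2) + 1*(5)*conj(-2) + 2*(-2*sqrt(5))*conj(1/2 - sqrt(5)/2) + 2*(1 + sqrt(5))*conj(-sqrt(5)/2 - 1/2) + 2*(2*sqrt(5))*conj(1/2 + sqrt(5)/2) + 2*(1 - sqrt(5))*conj(-1/2 + sqrt(5)/2) + 5*(1)*conj(0) + 5*(-1)*conj(0)]
      = (1/20)[(22) + (-10) + (10 - 2*sqrt(5)) + (-6 - 2*sqrt(5)) + (2*sqrt(5) + 10) + (-6 + 2*sqrt(5)) + (0) + (0)] = 20/20 = 1
  <chi_rho, chi_8> = (1/20)[1*(11)*conj(2) + 1*(5)*conj(2) + 2*(-2*sqrt(5))*conj(-sqrt(5)/2 - 1/2) + 2*(1 + sqrt(5))*conj(-1/2 + sqrt(5)/2) + 2*(2*sqrt(5))*conj(-1/2 + sqrt(5)/2) + 2*(1 - sqrt(5))*conj(-sqrt(5)/2 - 1/2) + 5*(1)*conj(0) + 5*(-1)*conj(0)]
      = (1/20)[(22) + (10) + (2*sqrt(5) + 10) + (4) + (10 - 2*sqrt(5)) + (4) + (0) + (0)] = 60/20 = 3
Dimension check: dim(rho) = sum (mult * dim) = 1*1 + 1*1 + 1*1 + 0*1 + 0*2 + 0*2 + 1*2 + 3*2 = 11 = chi_rho(e) = 11.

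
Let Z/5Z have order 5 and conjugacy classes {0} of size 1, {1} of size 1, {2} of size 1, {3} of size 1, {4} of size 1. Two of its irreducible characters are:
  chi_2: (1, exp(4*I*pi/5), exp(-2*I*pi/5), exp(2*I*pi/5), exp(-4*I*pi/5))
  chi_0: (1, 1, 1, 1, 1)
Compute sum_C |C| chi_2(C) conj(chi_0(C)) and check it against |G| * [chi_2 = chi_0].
Sum = 0; so <chi_2, chi_0> = 0 (distinct irreducibles are orthogonal).

Argument: Compute term by term over conjugacy classes (|C| * chi_2(C) * conj(chi_0(C))):
  1*(1)*conj(1) + 1*(exp(4*I*pi/5))*conj(1) + 1*(exp(-2*I*pi/5))*conj(1) + 1*(exp(2*I*pi/5))*conj(1) + 1*(exp(-4*I*pi/5))*conj(1)
  = (1) + (exp(4*I*pi/5)) + (exp(-2*I*pi/5)) + (exp(2*I*pi/5)) + (exp(-4*I*pi/5))
  = 0.
(Exp terms are combined using exp(i*s)*conj(exp(i*t)) = exp(i*(s-t)), and sums of them are collapsed using the identity that for every m > 1 the m distinct m-th roots of unity sum to 0, e.g. 1 + exp(2*I*pi/3) + exp(-2*I*pi/3) = 0.)
Dividing by |G| = 5 gives 0/5 = 0, matching the row-orthogonality relation <chi_2, chi_0> = [chi_2 = chi_0].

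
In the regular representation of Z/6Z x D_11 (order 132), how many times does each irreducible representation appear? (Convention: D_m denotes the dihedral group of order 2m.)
Each irreducible V_i of dimension d_i appears with multiplicity d_i, i.e. rho_reg = (direct sum over all irreducibles V_i) d_i V_i. The irreducible dimensions for Z/6Z x D_11 are 1, 1, 1, 1, 1, 1, 1, 1, 1, 1, 1, 1, 2, 2, 2, 2, 2, 2, 2, 2, 2, 2, 2, 2, 2, 2, 2, 2, 2, 2, 2, 2, 2, 2, 2, 2, 2, 2, 2, 2, 2, 2: 12 irreducibles of dimension 1, each with multiplicity 1; 30 irreducibles of dimension 2, each with multiplicity 2. Total dimension 12*1*1 + 30*2*2 = 132 = |G|.

Justification: General theorem: in the regular representation of a finite group G, each irreducible appears with multiplicity equal to its dimension. Check: dim(rho_reg) = sum d_i^2 = 1 + 1 + 1 + 1 + 1 + 1 + 1 + 1 + 1 + 1 + 1 + 1 + 4 + 4 + 4 + 4 + 4 + 4 + 4 + 4 + 4 + 4 + 4 + 4 + 4 + 4 + 4 + 4 + 4 + 4 + 4 + 4 + 4 + 4 + 4 + 4 + 4 + 4 + 4 + 4 + 4 + 4 = 132 = |G|.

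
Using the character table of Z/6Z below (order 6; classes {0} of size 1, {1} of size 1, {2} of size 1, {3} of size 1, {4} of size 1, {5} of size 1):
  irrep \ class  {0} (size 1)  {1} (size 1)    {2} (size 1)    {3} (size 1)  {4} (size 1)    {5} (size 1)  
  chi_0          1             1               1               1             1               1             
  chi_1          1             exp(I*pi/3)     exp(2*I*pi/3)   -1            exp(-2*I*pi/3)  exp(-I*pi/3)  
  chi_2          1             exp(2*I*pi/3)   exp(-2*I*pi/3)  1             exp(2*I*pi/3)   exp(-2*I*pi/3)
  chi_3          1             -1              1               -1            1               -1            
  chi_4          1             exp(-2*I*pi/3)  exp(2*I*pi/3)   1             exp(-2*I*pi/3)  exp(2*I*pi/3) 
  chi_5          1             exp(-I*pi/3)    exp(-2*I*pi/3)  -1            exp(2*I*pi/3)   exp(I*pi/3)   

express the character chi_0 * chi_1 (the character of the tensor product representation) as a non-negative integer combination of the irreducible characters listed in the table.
chi_0 tensor chi_1 = chi_1 (all other irreducibles have multiplicity 0).

Argument: The character of a tensor product is the pointwise product (chi_0 * chi_1)(C) = chi_0(C) * chi_1(C):
  {0}: (1)*(1), {1}: (1)*(exp(I*pi/3)), {2}: (1)*(exp(2*I*pi/3)), {3}: (1)*(-1), {4}: (1)*(exp(-2*I*pi/3)), {5}: (1)*(exp(-I*pi/3))
so (chi_0 * chi_1) takes values
  {0} -> 1, {1} -> exp(I*pi/3), {2} -> exp(2*I*pi/3), {3} -> -1, {4} -> exp(-2*I*pi/3), {5} -> exp(-I*pi/3).
Now take the inner product of this character with each irreducible chi from the table, <chi_0*chi_1, chi> = (1/6) sum_C |C| (chi_0*chi_1)(C) conj(chi(C)):
  <chi_0*chi_1, chi_0> = (1/6)[1*(1)*conj(1) + 1*(exp(I*pi/3))*conj(1) + 1*(exp(2*I*pi/3))*conj(1) + 1*(-1)*conj(1) + 1*(exp(-2*I*pi/3))*conj(1) + 1*(exp(-I*pi/3))*conj(1)]
      = (1/6)[(1) + (exp(I*pi/3)) + (exp(2*I*pi/3)) + (-1) + (exp(-2*I*pi/3)) + (exp(-I*pi/3))] = 0/6 = 0
  <chi_0*chi_1, chi_1> = (1/6)[1*(1)*conj(1) + 1*(exp(I*pi/3))*conj(exp(I*pi/3)) + 1*(exp(2*I*pi/3))*conj(exp(2*I*pi/3)) + 1*(-1)*conj(-1) + 1*(exp(-2*I*pi/3))*conj(exp(-2*I*pi/3)) + 1*(exp(-I*pi/3))*conj(exp(-I*pi/3))]
      = (1/6)[(1) + (1) + (1) + (1) + (1) + (1)] = 6/6 = 1
  <chi_0*chi_1, chi_2> = (1/6)[1*(1)*conj(1) + 1*(exp(I*pi/3))*conj(exp(2*I*pi/3)) + 1*(exp(2*I*pi/3))*conj(exp(-2*I*pi/3)) + 1*(-1)*conj(1) + 1*(exp(-2*I*pi/3))*conj(exp(2*I*pi/3)) + 1*(exp(-I*pi/3))*conj(exp(-2*I*pi/3))]
      = (1/6)[(1) + (exp(-I*pi/3)) + (exp(-2*I*pi/3)) + (-1) + (exp(2*I*pi/3)) + (exp(I*pi/3))] = 0/6 = 0
  <chi_0*chi_1, chi_3> = (1/6)[1*(1)*conj(1) + 1*(exp(I*pi/3))*conj(-1) + 1*(exp(2*I*pi/3))*conj(1) + 1*(-1)*conj(-1) + 1*(exp(-2*I*pi/3))*conj(1) + 1*(exp(-I*pi/3))*conj(-1)]
      = (1/6)[(1) + (-exp(I*pi/3)) + (exp(2*I*pi/3)) + (1) + (exp(-2*I*pi/3)) + (-exp(-I*pi/3))] = 0/6 = 0
  <chi_0*chi_1, chi_4> = (1/6)[1*(1)*conj(1) + 1*(exp(I*pi/3))*conj(exp(-2*I*pi/3)) + 1*(exp(2*I*pi/3))*conj(exp(2*I*pi/3)) + 1*(-1)*conj(1) + 1*(exp(-2*I*pi/3))*conj(exp(-2*I*pi/3)) + 1*(exp(-I*pi/3))*conj(exp(2*I*pi/3))]
      = (1/6)[(1) + (-1) + (1) + (-1) + (1) + (-1)] = 0/6 = 0
  <chi_0*chi_1, chi_5> = (1/6)[1*(1)*conj(1) + 1*(exp(I*pi/3))*conj(exp(-I*pi/3)) + 1*(exp(2*I*pi/3))*conj(exp(-2*I*pi/3)) + 1*(-1)*conj(-1) + 1*(exp(-2*I*pi/3))*conj(exp(2*I*pi/3)) + 1*(exp(-I*pi/3))*conj(exp(I*pi/3))]
      = (1/6)[(1) + (exp(2*I*pi/3)) + (exp(-2*I*pi/3)) + (1) + (exp(2*I*pi/3)) + (exp(-2*I*pi/3))] = 0/6 = 0
(Exp terms are combined using exp(i*s)*conj(exp(i*t)) = exp(i*(s-t)), and sums of them are collapsed using the identity that for every m > 1 the m distinct m-th roots of unity sum to 0, e.g. 1 + exp(2*I*pi/3) + exp(-2*I*pi/3) = 0.)
Hence the multiplicities are chi_1: 1. Dimension check: dim(chi_0)*dim(chi_1) = 1*1 = 1 and sum (mult * dim) = 1*1 = 1.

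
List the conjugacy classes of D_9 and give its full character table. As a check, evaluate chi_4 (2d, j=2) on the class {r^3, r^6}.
Conjugacy classes: {e} of size 1, {r^1, r^8} of size 2, {r^2, r^7} of size 2, {r^3, r^6} of size 2, {r^4, r^5} of size 2, {s, sr, ..., sr^8} of size 9.
Character table:
  irrep \ class              {e} (size 1)  {r^1, r^8} (size 2)  {r^2, r^7} (size 2)  {r^3, r^6} (size 2)  {r^4, r^5} (size 2)  {s, sr, ..., sr^8} (size 9)
  chi_1 (triv)               1             1                    1                    1                    1                    1                          
  chi_2 (sign: r->1, s->-1)  1             1                    1                    1                    1                    -1                         
  chi_3 (2d, j=1)            2             2*cos(2*pi/9)        2*cos(4*pi/9)        -1                   -2*cos(pi/9)         0                          
  chi_4 (2d, j=2)            2             2*cos(4*pi/9)        -2*cos(pi/9)         -1                   2*cos(2*pi/9)        0                          
  chi_5 (2d, j=3)            2             -1                   -1                   2                    -1                   0                          
  chi_6 (2d, j=4)            2             -2*cos(pi/9)         2*cos(2*pi/9)        -1                   2*cos(4*pi/9)        0                          

Spot check: chi_4 (2d, j=2) on {r^3, r^6} = -1.

Why: D_9 has order 2*9 = 18 with 6 conjugacy classes, hence 6 irreducibles. Sum of squared dims 1 + 1 + 4 + 4 + 4 + 4 = 18 = |G|. Linear characters come from the abelianisation; the 2-dimensional irreps have character r^k -> 2*cos(2*pi*j*k/9), reflections -> 0.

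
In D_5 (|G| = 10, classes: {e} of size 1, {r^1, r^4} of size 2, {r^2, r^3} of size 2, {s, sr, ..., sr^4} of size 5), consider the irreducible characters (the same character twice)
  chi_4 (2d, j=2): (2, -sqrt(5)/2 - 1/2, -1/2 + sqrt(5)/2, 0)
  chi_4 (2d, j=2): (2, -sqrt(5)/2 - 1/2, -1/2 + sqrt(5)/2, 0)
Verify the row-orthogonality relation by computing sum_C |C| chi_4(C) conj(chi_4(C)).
Sum = 10 = |G| = 10; so <chi_4, chi_4> = 1 (norm-1 confirms irreducibility).

Proof sketch: Compute term by term over conjugacy classes (|C| * chi_4(C) * conj(chi_4(C))):
  1*(2)*conj(2) + 2*(-sqrt(5)/2 - 1/2)*conj(-sqrt(5)/2 - 1/2) + 2*(-1/2 + sqrt(5)/2)*conj(-1/2 + sqrt(5)/2) + 5*(0)*conj(0)
  = (4) + (sqrt(5) + 3) + (3 - sqrt(5)) + (0)
  = 10.
Dividing by |G| = 10 gives 10/10 = 1, matching the row-orthogonality relation <chi_4, chi_4> = [chi_4 = chi_4].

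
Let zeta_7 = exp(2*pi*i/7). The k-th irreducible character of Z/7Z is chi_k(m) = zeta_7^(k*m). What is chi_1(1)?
chi_1(1) = zeta_7^1 = exp(2*I*pi/7)

Why: chi_1(1) = zeta_7^(1*1) = zeta_7^1. Since zeta_7^7 = 1, this equals zeta_7^1 = exp(2*pi*i*1/7) = exp(2*I*pi/7).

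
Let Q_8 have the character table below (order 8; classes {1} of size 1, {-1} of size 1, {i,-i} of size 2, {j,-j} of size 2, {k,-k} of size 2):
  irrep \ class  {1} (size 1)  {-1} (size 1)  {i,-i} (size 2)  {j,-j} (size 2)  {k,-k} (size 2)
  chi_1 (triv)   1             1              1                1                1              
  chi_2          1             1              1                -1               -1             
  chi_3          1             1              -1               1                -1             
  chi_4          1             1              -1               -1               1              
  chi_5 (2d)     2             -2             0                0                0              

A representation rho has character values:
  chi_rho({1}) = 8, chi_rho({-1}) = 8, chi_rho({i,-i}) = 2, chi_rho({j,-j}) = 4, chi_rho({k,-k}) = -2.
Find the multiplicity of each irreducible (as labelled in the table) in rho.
Multiplicities: chi_1: 3, chi_2: 2, chi_3: 3, chi_4: 0, chi_5: 0.

Argument: Use <chi_rho, chi> = (1/|G|) sum_C |C| * chi_rho(C) * conj(chi(C)) with |G| = 8 for each irreducible chi in the table:
  <chi_rho, chi_1> = (1/8)[1*(8)*conj(1) + 1*(8)*conj(1) + 2*(2)*conj(1) + 2*(4)*conj(1) + 2*(-2)*conj(1)]
      = (1/8)[(8) + (8) + (4) + (8) + (-4)] = 24/8 = 3
  <chi_rho, chi_2> = (1/8)[1*(8)*conj(1) + 1*(8)*conj(1) + 2*(2)*conj(1) + 2*(4)*conj(-1) + 2*(-2)*conj(-1)]
      = (1/8)[(8) + (8) + (4) + (-8) + (4)] = 16/8 = 2
  <chi_rho, chi_3> = (1/8)[1*(8)*conj(1) + 1*(8)*conj(1) + 2*(2)*conj(-1) + 2*(4)*conj(1) + 2*(-2)*conj(-1)]
      = (1/8)[(8) + (8) + (-4) + (8) + (4)] = 24/8 = 3
  <chi_rho, chi_4> = (1/8)[1*(8)*conj(1) + 1*(8)*conj(1) + 2*(2)*conj(-1) + 2*(4)*conj(-1) + 2*(-2)*conj(1)]
      = (1/8)[(8) + (8) + (-4) + (-8) + (-4)] = 0/8 = 0
  <chi_rho, chi_5> = (1/8)[1*(8)*conj(2) + 1*(8)*conj(-2) + 2*(2)*conj(0) + 2*(4)*conj(0) + 2*(-2)*conj(0)]
      = (1/8)[(16) + (-16) + (0) + (0) + (0)] = 0/8 = 0
Dimension check: dim(rho) = sum (mult * dim) = 3*1 + 2*1 + 3*1 + 0*1 + 0*2 = 8 = chi_rho(e) = 8.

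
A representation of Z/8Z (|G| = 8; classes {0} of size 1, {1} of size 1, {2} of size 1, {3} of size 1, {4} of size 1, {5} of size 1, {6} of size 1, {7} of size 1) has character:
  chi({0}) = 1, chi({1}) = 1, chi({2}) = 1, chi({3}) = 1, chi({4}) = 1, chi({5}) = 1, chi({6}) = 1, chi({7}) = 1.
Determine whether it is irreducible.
Irreducible: <chi, chi> = 1.

Proof sketch: <chi, chi> = (1/|G|) sum_C |C| * |chi(C)|^2 = (1/8)[1*|1|^2 + 1*|1|^2 + 1*|1|^2 + 1*|1|^2 + 1*|1|^2 + 1*|1|^2 + 1*|1|^2 + 1*|1|^2]
  = (1/8)[(1) + (1) + (1) + (1) + (1) + (1) + (1) + (1)] = 8/8 = 1.
(Exp terms are combined using exp(i*s)*conj(exp(i*t)) = exp(i*(s-t)), and sums of them are collapsed using the identity that for every m > 1 the m distinct m-th roots of unity sum to 0, e.g. 1 + exp(2*I*pi/3) + exp(-2*I*pi/3) = 0.)
A character is irreducible iff <chi, chi> = 1, so this representation is irreducible.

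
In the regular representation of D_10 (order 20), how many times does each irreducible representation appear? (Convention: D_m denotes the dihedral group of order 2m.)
Each irreducible V_i of dimension d_i appears with multiplicity d_i, i.e. rho_reg = (direct sum over all irreducibles V_i) d_i V_i. The irreducible dimensions for D_10 are 1, 1, 1, 1, 2, 2, 2, 2: 4 irreducibles of dimension 1, each with multiplicity 1; 4 irreducibles of dimension 2, each with multiplicity 2. Total dimension 4*1*1 + 4*2*2 = 20 = |G|.

General theorem: in the regular representation of a finite group G, each irreducible appears with multiplicity equal to its dimension. Check: dim(rho_reg) = sum d_i^2 = 1 + 1 + 1 + 1 + 4 + 4 + 4 + 4 = 20 = |G|.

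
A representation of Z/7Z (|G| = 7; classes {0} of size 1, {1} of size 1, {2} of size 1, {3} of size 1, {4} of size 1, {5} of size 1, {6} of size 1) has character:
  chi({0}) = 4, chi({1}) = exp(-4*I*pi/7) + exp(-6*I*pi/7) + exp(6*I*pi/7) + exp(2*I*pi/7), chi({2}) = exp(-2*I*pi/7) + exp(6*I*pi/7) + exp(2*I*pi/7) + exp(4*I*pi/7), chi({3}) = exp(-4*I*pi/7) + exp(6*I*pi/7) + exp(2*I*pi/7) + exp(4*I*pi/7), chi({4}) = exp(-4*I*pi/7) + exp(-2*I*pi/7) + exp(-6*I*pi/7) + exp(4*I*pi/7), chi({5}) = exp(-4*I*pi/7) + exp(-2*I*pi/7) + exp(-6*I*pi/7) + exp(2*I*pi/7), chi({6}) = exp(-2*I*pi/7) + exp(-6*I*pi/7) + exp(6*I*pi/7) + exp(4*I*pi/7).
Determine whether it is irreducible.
Not irreducible (reducible): <chi, chi> = 4 > 1.

Proof sketch: <chi, chi> = (1/|G|) sum_C |C| * |chi(C)|^2 = (1/7)[1*|4|^2 + 1*|exp(-4*I*pi/7) + exp(-6*I*pi/7) + exp(6*I*pi/7) + exp(2*I*pi/7)|^2 + 1*|exp(-2*I*pi/7) + exp(6*I*pi/7) + exp(2*I*pi/7) + exp(4*I*pi/7)|^2 + 1*|exp(-4*I*pi/7) + exp(6*I*pi/7) + exp(2*I*pi/7) + exp(4*I*pi/7)|^2 + 1*|exp(-4*I*pi/7) + exp(-2*I*pi/7) + exp(-6*I*pi/7) + exp(4*I*pi/7)|^2 + 1*|exp(-4*I*pi/7) + exp(-2*I*pi/7) + exp(-6*I*pi/7) + exp(2*I*pi/7)|^2 + 1*|exp(-2*I*pi/7) + exp(-6*I*pi/7) + exp(6*I*pi/7) + exp(4*I*pi/7)|^2]
  = (1/7)[(16) + (2) + (2) + (2) + (2) + (2) + (2)] = 28/7 = 4.
(Exp terms are combined using exp(i*s)*conj(exp(i*t)) = exp(i*(s-t)), and sums of them are collapsed using the identity that for every m > 1 the m distinct m-th roots of unity sum to 0, e.g. 1 + exp(2*I*pi/3) + exp(-2*I*pi/3) = 0.)
A character is irreducible iff <chi, chi> = 1, so this representation is reducible.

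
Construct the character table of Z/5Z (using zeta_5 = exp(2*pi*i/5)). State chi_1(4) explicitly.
Character table of Z/5Z (irreps indexed chi_0,...,chi_4 with chi_k(m) = zeta_5^(k*m), zeta_5 = exp(2*pi*i/5)):
  irrep \ class  {0} (size 1)  {1} (size 1)    {2} (size 1)    {3} (size 1)    {4} (size 1)  
  chi_0          1             1               1               1               1             
  chi_1          1             exp(2*I*pi/5)   exp(4*I*pi/5)   exp(-4*I*pi/5)  exp(-2*I*pi/5)
  chi_2          1             exp(4*I*pi/5)   exp(-2*I*pi/5)  exp(2*I*pi/5)   exp(-4*I*pi/5)
  chi_3          1             exp(-4*I*pi/5)  exp(2*I*pi/5)   exp(-2*I*pi/5)  exp(4*I*pi/5) 
  chi_4          1             exp(-2*I*pi/5)  exp(-4*I*pi/5)  exp(4*I*pi/5)   exp(2*I*pi/5) 

Spot check: chi_1(4) = zeta_5^(1*4) = zeta_5^4 = exp(-2*I*pi/5).

Solution. Z/5Z is abelian, so all 5 irreducible complex representations are 1-dimensional. They are given by chi_k(m) = zeta_5^(k*m) for k = 0,...,4. Row orthogonality: sum_m chi_k(m) conj(chi_l(m)) = 5 * [k = l].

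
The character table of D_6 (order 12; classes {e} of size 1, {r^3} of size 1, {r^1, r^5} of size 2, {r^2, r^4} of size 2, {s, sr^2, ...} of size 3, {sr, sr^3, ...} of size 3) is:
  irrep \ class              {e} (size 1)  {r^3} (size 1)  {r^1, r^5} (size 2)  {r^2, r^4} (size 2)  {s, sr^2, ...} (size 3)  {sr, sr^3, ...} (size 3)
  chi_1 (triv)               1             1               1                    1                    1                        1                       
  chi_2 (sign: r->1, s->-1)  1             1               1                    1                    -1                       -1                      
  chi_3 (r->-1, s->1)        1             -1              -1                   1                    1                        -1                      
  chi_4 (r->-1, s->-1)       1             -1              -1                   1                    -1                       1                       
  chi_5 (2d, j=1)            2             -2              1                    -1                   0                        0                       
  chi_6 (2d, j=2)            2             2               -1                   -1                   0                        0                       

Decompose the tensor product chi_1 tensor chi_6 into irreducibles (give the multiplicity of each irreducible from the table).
chi_1 tensor chi_6 = chi_6 (all other irreducibles have multiplicity 0).

Proof sketch: The character of a tensor product is the pointwise product (chi_1 * chi_6)(C) = chi_1(C) * chi_6(C):
  {e}: (1)*(2), {r^3}: (1)*(2), {r^1, r^5}: (1)*(-1), {r^2, r^4}: (1)*(-1), {s, sr^2, ...}: (1)*(0), {sr, sr^3, ...}: (1)*(0)
so (chi_1 * chi_6) takes values
  {e} -> 2, {r^3} -> 2, {r^1, r^5} -> -1, {r^2, r^4} -> -1, {s, sr^2, ...} -> 0, {sr, sr^3, ...} -> 0.
Now take the inner product of this character with each irreducible chi from the table, <chi_1*chi_6, chi> = (1/12) sum_C |C| (chi_1*chi_6)(C) conj(chi(C)):
  <chi_1*chi_6, chi_1> = (1/12)[1*(2)*conj(1) + 1*(2)*conj(1) + 2*(-1)*conj(1) + 2*(-1)*conj(1) + 3*(0)*conj(1) + 3*(0)*conj(1)]
      = (1/12)[(2) + (2) + (-2) + (-2) + (0) + (0)] = 0/12 = 0
  <chi_1*chi_6, chi_2> = (1/12)[1*(2)*conj(1) + 1*(2)*conj(1) + 2*(-1)*conj(1) + 2*(-1)*conj(1) + 3*(0)*conj(-1) + 3*(0)*conj(-1)]
      = (1/12)[(2) + (2) + (-2) + (-2) + (0) + (0)] = 0/12 = 0
  <chi_1*chi_6, chi_3> = (1/12)[1*(2)*conj(1) + 1*(2)*conj(-1) + 2*(-1)*conj(-1) + 2*(-1)*conj(1) + 3*(0)*conj(1) + 3*(0)*conj(-1)]
      = (1/12)[(2) + (-2) + (2) + (-2) + (0) + (0)] = 0/12 = 0
  <chi_1*chi_6, chi_4> = (1/12)[1*(2)*conj(1) + 1*(2)*conj(-1) + 2*(-1)*conj(-1) + 2*(-1)*conj(1) + 3*(0)*conj(-1) + 3*(0)*conj(1)]
      = (1/12)[(2) + (-2) + (2) + (-2) + (0) + (0)] = 0/12 = 0
  <chi_1*chi_6, chi_5> = (1/12)[1*(2)*conj(2) + 1*(2)*conj(-2) + 2*(-1)*conj(1) + 2*(-1)*conj(-1) + 3*(0)*conj(0) + 3*(0)*conj(0)]
      = (1/12)[(4) + (-4) + (-2) + (2) + (0) + (0)] = 0/12 = 0
  <chi_1*chi_6, chi_6> = (1/12)[1*(2)*conj(2) + 1*(2)*conj(2) + 2*(-1)*conj(-1) + 2*(-1)*conj(-1) + 3*(0)*conj(0) + 3*(0)*conj(0)]
      = (1/12)[(4) + (4) + (2) + (2) + (0) + (0)] = 12/12 = 1
Hence the multiplicities are chi_6: 1. Dimension check: dim(chi_1)*dim(chi_6) = 1*2 = 2 and sum (mult * dim) = 1*2 = 2.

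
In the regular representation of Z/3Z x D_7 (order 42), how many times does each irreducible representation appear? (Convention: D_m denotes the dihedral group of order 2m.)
Each irreducible V_i of dimension d_i appears with multiplicity d_i, i.e. rho_reg = (direct sum over all irreducibles V_i) d_i V_i. The irreducible dimensions for Z/3Z x D_7 are 1, 1, 1, 1, 1, 1, 2, 2, 2, 2, 2, 2, 2, 2, 2: 6 irreducibles of dimension 1, each with multiplicity 1; 9 irreducibles of dimension 2, each with multiplicity 2. Total dimension 6*1*1 + 9*2*2 = 42 = |G|.

Why: General theorem: in the regular representation of a finite group G, each irreducible appears with multiplicity equal to its dimension. Check: dim(rho_reg) = sum d_i^2 = 1 + 1 + 1 + 1 + 1 + 1 + 4 + 4 + 4 + 4 + 4 + 4 + 4 + 4 + 4 = 42 = |G|.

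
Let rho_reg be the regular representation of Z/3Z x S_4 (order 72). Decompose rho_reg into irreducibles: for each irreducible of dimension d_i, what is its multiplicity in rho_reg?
Each irreducible V_i of dimension d_i appears with multiplicity d_i, i.e. rho_reg = (direct sum over all irreducibles V_i) d_i V_i. The irreducible dimensions for Z/3Z x S_4 are 1, 1, 1, 1, 1, 1, 2, 2, 2, 3, 3, 3, 3, 3, 3: 6 irreducibles of dimension 1, each with multiplicity 1; 3 irreducibles of dimension 2, each with multiplicity 2; 6 irreducibles of dimension 3, each with multiplicity 3. Total dimension 6*1*1 + 3*2*2 + 6*3*3 = 72 = |G|.

Explanation: General theorem: in the regular representation of a finite group G, each irreducible appears with multiplicity equal to its dimension. Check: dim(rho_reg) = sum d_i^2 = 1 + 1 + 1 + 1 + 1 + 1 + 4 + 4 + 4 + 9 + 9 + 9 + 9 + 9 + 9 = 72 = |G|.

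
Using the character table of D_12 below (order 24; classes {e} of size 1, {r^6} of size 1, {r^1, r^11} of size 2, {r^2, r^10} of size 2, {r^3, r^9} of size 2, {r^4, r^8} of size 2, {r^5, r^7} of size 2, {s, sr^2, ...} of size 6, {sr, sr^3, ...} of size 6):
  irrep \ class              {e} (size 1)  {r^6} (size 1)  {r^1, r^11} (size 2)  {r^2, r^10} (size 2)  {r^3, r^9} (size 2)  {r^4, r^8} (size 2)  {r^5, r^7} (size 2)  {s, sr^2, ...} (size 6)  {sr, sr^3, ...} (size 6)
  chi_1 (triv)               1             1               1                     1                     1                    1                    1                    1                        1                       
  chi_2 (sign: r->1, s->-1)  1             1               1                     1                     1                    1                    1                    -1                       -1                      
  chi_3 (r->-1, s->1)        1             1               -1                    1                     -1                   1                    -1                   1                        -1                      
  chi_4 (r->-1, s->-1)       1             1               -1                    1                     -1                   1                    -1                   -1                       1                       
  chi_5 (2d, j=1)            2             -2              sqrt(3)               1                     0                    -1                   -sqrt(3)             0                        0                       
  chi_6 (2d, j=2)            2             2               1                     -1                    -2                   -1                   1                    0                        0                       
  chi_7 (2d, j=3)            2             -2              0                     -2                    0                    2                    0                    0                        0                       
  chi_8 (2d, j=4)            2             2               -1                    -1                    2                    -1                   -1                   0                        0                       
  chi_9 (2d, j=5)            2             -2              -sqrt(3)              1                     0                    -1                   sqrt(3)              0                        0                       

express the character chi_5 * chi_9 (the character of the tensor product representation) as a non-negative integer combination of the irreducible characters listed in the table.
chi_5 tensor chi_9 = chi_3 + chi_4 + chi_8 (all other irreducibles have multiplicity 0).

Solution. The character of a tensor product is the pointwise product (chi_5 * chi_9)(C) = chi_5(C) * chi_9(C):
  {e}: (2)*(2), {r^6}: (-2)*(-2), {r^1, r^11}: (sqrt(3))*(-sqrt(3)), {r^2, r^10}: (1)*(1), {r^3, r^9}: (0)*(0), {r^4, r^8}: (-1)*(-1), {r^5, r^7}: (-sqrt(3))*(sqrt(3)), {s, sr^2, ...}: (0)*(0), {sr, sr^3, ...}: (0)*(0)
so (chi_5 * chi_9) takes values
  {e} -> 4, {r^6} -> 4, {r^1, r^11} -> -3, {r^2, r^10} -> 1, {r^3, r^9} -> 0, {r^4, r^8} -> 1, {r^5, r^7} -> -3, {s, sr^2, ...} -> 0, {sr, sr^3, ...} -> 0.
Now take the inner product of this character with each irreducible chi from the table, <chi_5*chi_9, chi> = (1/24) sum_C |C| (chi_5*chi_9)(C) conj(chi(C)):
  <chi_5*chi_9, chi_1> = (1/24)[1*(4)*conj(1) + 1*(4)*conj(1) + 2*(-3)*conj(1) + 2*(1)*conj(1) + 2*(0)*conj(1) + 2*(1)*conj(1) + 2*(-3)*conj(1) + 6*(0)*conj(1) + 6*(0)*conj(1)]
      = (1/24)[(4) + (4) + (-6) + (2) + (0) + (2) + (-6) + (0) + (0)] = 0/24 = 0
  <chi_5*chi_9, chi_2> = (1/24)[1*(4)*conj(1) + 1*(4)*conj(1) + 2*(-3)*conj(1) + 2*(1)*conj(1) + 2*(0)*conj(1) + 2*(1)*conj(1) + 2*(-3)*conj(1) + 6*(0)*conj(-1) + 6*(0)*conj(-1)]
      = (1/24)[(4) + (4) + (-6) + (2) + (0) + (2) + (-6) + (0) + (0)] = 0/24 = 0
  <chi_5*chi_9, chi_3> = (1/24)[1*(4)*conj(1) + 1*(4)*conj(1) + 2*(-3)*conj(-1) + 2*(1)*conj(1) + 2*(0)*conj(-1) + 2*(1)*conj(1) + 2*(-3)*conj(-1) + 6*(0)*conj(1) + 6*(0)*conj(-1)]
      = (1/24)[(4) + (4) + (6) + (2) + (0) + (2) + (6) + (0) + (0)] = 24/24 = 1
  <chi_5*chi_9, chi_4> = (1/24)[1*(4)*conj(1) + 1*(4)*conj(1) + 2*(-3)*conj(-1) + 2*(1)*conj(1) + 2*(0)*conj(-1) + 2*(1)*conj(1) + 2*(-3)*conj(-1) + 6*(0)*conj(-1) + 6*(0)*conj(1)]
      = (1/24)[(4) + (4) + (6) + (2) + (0) + (2) + (6) + (0) + (0)] = 24/24 = 1
  <chi_5*chi_9, chi_5> = (1/24)[1*(4)*conj(2) + 1*(4)*conj(-2) + 2*(-3)*conj(sqrt(3)) + 2*(1)*conj(1) + 2*(0)*conj(0) + 2*(1)*conj(-1) + 2*(-3)*conj(-sqrt(3)) + 6*(0)*conj(0) + 6*(0)*conj(0)]
      = (1/24)[(8) + (-8) + (-6*sqrt(3)) + (2) + (0) + (-2) + (6*sqrt(3)) + (0) + (0)] = 0/24 = 0
  <chi_5*chi_9, chi_6> = (1/24)[1*(4)*conj(2) + 1*(4)*conj(2) + 2*(-3)*conj(1) + 2*(1)*conj(-1) + 2*(0)*conj(-2) + 2*(1)*conj(-1) + 2*(-3)*conj(1) + 6*(0)*conj(0) + 6*(0)*conj(0)]
      = (1/24)[(8) + (8) + (-6) + (-2) + (0) + (-2) + (-6) + (0) + (0)] = 0/24 = 0
  <chi_5*chi_9, chi_7> = (1/24)[1*(4)*conj(2) + 1*(4)*conj(-2) + 2*(-3)*conj(0) + 2*(1)*conj(-2) + 2*(0)*conj(0) + 2*(1)*conj(2) + 2*(-3)*conj(0) + 6*(0)*conj(0) + 6*(0)*conj(0)]
      = (1/24)[(8) + (-8) + (0) + (-4) + (0) + (4) + (0) + (0) + (0)] = 0/24 = 0
  <chi_5*chi_9, chi_8> = (1/24)[1*(4)*conj(2) + 1*(4)*conj(2) + 2*(-3)*conj(-1) + 2*(1)*conj(-1) + 2*(0)*conj(2) + 2*(1)*conj(-1) + 2*(-3)*conj(-1) + 6*(0)*conj(0) + 6*(0)*conj(0)]
      = (1/24)[(8) + (8) + (6) + (-2) + (0) + (-2) + (6) + (0) + (0)] = 24/24 = 1
  <chi_5*chi_9, chi_9> = (1/24)[1*(4)*conj(2) + 1*(4)*conj(-2) + 2*(-3)*conj(-sqrt(3)) + 2*(1)*conj(1) + 2*(0)*conj(0) + 2*(1)*conj(-1) + 2*(-3)*conj(sqrt(3)) + 6*(0)*conj(0) + 6*(0)*conj(0)]
      = (1/24)[(8) + (-8) + (6*sqrt(3)) + (2) + (0) + (-2) + (-6*sqrt(3)) + (0) + (0)] = 0/24 = 0
Hence the multiplicities are chi_3: 1, chi_4: 1, chi_8: 1. Dimension check: dim(chi_5)*dim(chi_9) = 2*2 = 4 and sum (mult * dim) = 1*1 + 1*1 + 1*2 = 4.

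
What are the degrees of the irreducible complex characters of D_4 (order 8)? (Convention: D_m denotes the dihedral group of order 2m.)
Dimensions: 1, 1, 1, 1, 2

Working: There are 5 irreducibles (= number of conjugacy classes). Their dimensions d_i satisfy sum d_i^2 = |G| = 8: 1 + 1 + 1 + 1 + 4 = 8.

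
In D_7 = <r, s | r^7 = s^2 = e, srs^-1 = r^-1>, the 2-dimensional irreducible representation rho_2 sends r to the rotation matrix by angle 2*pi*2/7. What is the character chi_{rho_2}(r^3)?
chi_{rho_2}(r^3) = 2*cos(2*pi*2*3/7) = 2*cos(2*pi/7)

Solution. rho_2(r^3) is rotation by angle 2*pi*2*3/7, whose trace is 2*cos(2*pi*2*3/7) = 2*cos(2*pi/7).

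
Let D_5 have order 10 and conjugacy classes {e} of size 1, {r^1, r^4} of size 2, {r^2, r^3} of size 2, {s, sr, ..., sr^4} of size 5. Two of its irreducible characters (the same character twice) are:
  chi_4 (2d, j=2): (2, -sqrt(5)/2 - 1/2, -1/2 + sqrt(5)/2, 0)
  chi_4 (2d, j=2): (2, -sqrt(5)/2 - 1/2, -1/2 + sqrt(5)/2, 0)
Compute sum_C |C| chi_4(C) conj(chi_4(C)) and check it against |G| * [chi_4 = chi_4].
Sum = 10 = |G| = 10; so <chi_4, chi_4> = 1 (norm-1 confirms irreducibility).

Compute term by term over conjugacy classes (|C| * chi_4(C) * conj(chi_4(C))):
  1*(2)*conj(2) + 2*(-sqrt(5)/2 - 1/2)*conj(-sqrt(5)/2 - 1/2) + 2*(-1/2 + sqrt(5)/2)*conj(-1/2 + sqrt(5)/2) + 5*(0)*conj(0)
  = (4) + (sqrt(5) + 3) + (3 - sqrt(5)) + (0)
  = 10.
Dividing by |G| = 10 gives 10/10 = 1, matching the row-orthogonality relation <chi_4, chi_4> = [chi_4 = chi_4].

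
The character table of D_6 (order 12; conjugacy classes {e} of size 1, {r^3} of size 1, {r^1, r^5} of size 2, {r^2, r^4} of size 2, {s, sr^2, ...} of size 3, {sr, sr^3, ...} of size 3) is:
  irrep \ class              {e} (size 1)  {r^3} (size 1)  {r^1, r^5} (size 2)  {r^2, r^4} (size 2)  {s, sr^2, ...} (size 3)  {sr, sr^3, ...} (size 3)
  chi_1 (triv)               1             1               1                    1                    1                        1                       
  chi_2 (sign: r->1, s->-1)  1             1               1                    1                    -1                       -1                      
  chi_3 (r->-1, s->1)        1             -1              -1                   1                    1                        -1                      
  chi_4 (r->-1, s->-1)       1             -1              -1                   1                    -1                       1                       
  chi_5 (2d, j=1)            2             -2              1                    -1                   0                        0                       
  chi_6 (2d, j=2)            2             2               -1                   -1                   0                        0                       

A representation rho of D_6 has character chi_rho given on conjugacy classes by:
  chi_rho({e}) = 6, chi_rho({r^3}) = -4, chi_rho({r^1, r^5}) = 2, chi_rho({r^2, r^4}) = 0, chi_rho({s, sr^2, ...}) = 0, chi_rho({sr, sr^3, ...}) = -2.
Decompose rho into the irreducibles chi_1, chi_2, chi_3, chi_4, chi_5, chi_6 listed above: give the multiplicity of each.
Multiplicities: chi_1: 0, chi_2: 1, chi_3: 1, chi_4: 0, chi_5: 2, chi_6: 0.

Proof sketch: Use <chi_rho, chi> = (1/|G|) sum_C |C| * chi_rho(C) * conj(chi(C)) with |G| = 12 for each irreducible chi in the table:
  <chi_rho, chi_1> = (1/12)[1*(6)*conj(1) + 1*(-4)*conj(1) + 2*(2)*conj(1) + 2*(0)*conj(1) + 3*(0)*conj(1) + 3*(-2)*conj(1)]
      = (1/12)[(6) + (-4) + (4) + (0) + (0) + (-6)] = 0/12 = 0
  <chi_rho, chi_2> = (1/12)[1*(6)*conj(1) + 1*(-4)*conj(1) + 2*(2)*conj(1) + 2*(0)*conj(1) + 3*(0)*conj(-1) + 3*(-2)*conj(-1)]
      = (1/12)[(6) + (-4) + (4) + (0) + (0) + (6)] = 12/12 = 1
  <chi_rho, chi_3> = (1/12)[1*(6)*conj(1) + 1*(-4)*conj(-1) + 2*(2)*conj(-1) + 2*(0)*conj(1) + 3*(0)*conj(1) + 3*(-2)*conj(-1)]
      = (1/12)[(6) + (4) + (-4) + (0) + (0) + (6)] = 12/12 = 1
  <chi_rho, chi_4> = (1/12)[1*(6)*conj(1) + 1*(-4)*conj(-1) + 2*(2)*conj(-1) + 2*(0)*conj(1) + 3*(0)*conj(-1) + 3*(-2)*conj(1)]
      = (1/12)[(6) + (4) + (-4) + (0) + (0) + (-6)] = 0/12 = 0
  <chi_rho, chi_5> = (1/12)[1*(6)*conj(2) + 1*(-4)*conj(-2) + 2*(2)*conj(1) + 2*(0)*conj(-1) + 3*(0)*conj(0) + 3*(-2)*conj(0)]
      = (1/12)[(12) + (8) + (4) + (0) + (0) + (0)] = 24/12 = 2
  <chi_rho, chi_6> = (1/12)[1*(6)*conj(2) + 1*(-4)*conj(2) + 2*(2)*conj(-1) + 2*(0)*conj(-1) + 3*(0)*conj(0) + 3*(-2)*conj(0)]
      = (1/12)[(12) + (-8) + (-4) + (0) + (0) + (0)] = 0/12 = 0
Dimension check: dim(rho) = sum (mult * dim) = 0*1 + 1*1 + 1*1 + 0*1 + 2*2 + 0*2 = 6 = chi_rho(e) = 6.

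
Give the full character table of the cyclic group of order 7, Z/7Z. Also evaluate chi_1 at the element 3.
Character table of Z/7Z (irreps indexed chi_0,...,chi_6 with chi_k(m) = zeta_7^(k*m), zeta_7 = exp(2*pi*i/7)):
  irrep \ class  {0} (size 1)  {1} (size 1)    {2} (size 1)    {3} (size 1)    {4} (size 1)    {5} (size 1)    {6} (size 1)  
  chi_0          1             1               1               1               1               1               1             
  chi_1          1             exp(2*I*pi/7)   exp(4*I*pi/7)   exp(6*I*pi/7)   exp(-6*I*pi/7)  exp(-4*I*pi/7)  exp(-2*I*pi/7)
  chi_2          1             exp(4*I*pi/7)   exp(-6*I*pi/7)  exp(-2*I*pi/7)  exp(2*I*pi/7)   exp(6*I*pi/7)   exp(-4*I*pi/7)
  chi_3          1             exp(6*I*pi/7)   exp(-2*I*pi/7)  exp(4*I*pi/7)   exp(-4*I*pi/7)  exp(2*I*pi/7)   exp(-6*I*pi/7)
  chi_4          1             exp(-6*I*pi/7)  exp(2*I*pi/7)   exp(-4*I*pi/7)  exp(4*I*pi/7)   exp(-2*I*pi/7)  exp(6*I*pi/7) 
  chi_5          1             exp(-4*I*pi/7)  exp(6*I*pi/7)   exp(2*I*pi/7)   exp(-2*I*pi/7)  exp(-6*I*pi/7)  exp(4*I*pi/7) 
  chi_6          1             exp(-2*I*pi/7)  exp(-4*I*pi/7)  exp(-6*I*pi/7)  exp(6*I*pi/7)   exp(4*I*pi/7)   exp(2*I*pi/7) 

Spot check: chi_1(3) = zeta_7^(1*3) = zeta_7^3 = exp(6*I*pi/7).

Z/7Z is abelian, so all 7 irreducible complex representations are 1-dimensional. They are given by chi_k(m) = zeta_7^(k*m) for k = 0,...,6. Row orthogonality: sum_m chi_k(m) conj(chi_l(m)) = 7 * [k = l].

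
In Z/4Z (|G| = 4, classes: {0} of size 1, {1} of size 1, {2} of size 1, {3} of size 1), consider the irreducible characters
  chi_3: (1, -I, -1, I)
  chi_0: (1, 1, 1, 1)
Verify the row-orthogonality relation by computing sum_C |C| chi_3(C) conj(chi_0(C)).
Sum = 0; so <chi_3, chi_0> = 0 (distinct irreducibles are orthogonal).

Compute term by term over conjugacy classes (|C| * chi_3(C) * conj(chi_0(C))):
  1*(1)*conj(1) + 1*(-I)*conj(1) + 1*(-1)*conj(1) + 1*(I)*conj(1)
  = (1) + (-I) + (-1) + (I)
  = 0.
(Exp terms are combined using exp(i*s)*conj(exp(i*t)) = exp(i*(s-t)), and sums of them are collapsed using the identity that for every m > 1 the m distinct m-th roots of unity sum to 0, e.g. 1 + exp(2*I*pi/3) + exp(-2*I*pi/3) = 0.)
Dividing by |G| = 4 gives 0/4 = 0, matching the row-orthogonality relation <chi_3, chi_0> = [chi_3 = chi_0].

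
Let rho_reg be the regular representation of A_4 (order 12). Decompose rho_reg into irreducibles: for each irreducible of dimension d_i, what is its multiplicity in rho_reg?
Each irreducible V_i of dimension d_i appears with multiplicity d_i, i.e. rho_reg = (direct sum over all irreducibles V_i) d_i V_i. The irreducible dimensions for A_4 are 1, 1, 1, 3: 3 irreducibles of dimension 1, each with multiplicity 1; 1 irreducible of dimension 3, with multiplicity 3. Total dimension 3*1*1 + 1*3*3 = 12 = |G|.

Solution. General theorem: in the regular representation of a finite group G, each irreducible appears with multiplicity equal to its dimension. Check: dim(rho_reg) = sum d_i^2 = 1 + 1 + 1 + 9 = 12 = |G|.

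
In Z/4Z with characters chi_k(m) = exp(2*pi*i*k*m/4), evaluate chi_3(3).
chi_3(3) = zeta_4^9 = I

chi_3(3) = zeta_4^(3*3) = zeta_4^9. Since zeta_4^4 = 1, this equals zeta_4^1 = exp(2*pi*i*1/4) = I.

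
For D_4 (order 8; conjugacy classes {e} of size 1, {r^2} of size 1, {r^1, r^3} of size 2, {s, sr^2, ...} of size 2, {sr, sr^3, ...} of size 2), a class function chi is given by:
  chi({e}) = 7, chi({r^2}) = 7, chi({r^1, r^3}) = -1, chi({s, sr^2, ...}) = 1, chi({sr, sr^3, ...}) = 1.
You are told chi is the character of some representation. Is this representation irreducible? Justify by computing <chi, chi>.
Not irreducible (reducible): <chi, chi> = 13 > 1.

Details: <chi, chi> = (1/|G|) sum_C |C| * |chi(C)|^2 = (1/8)[1*|7|^2 + 1*|7|^2 + 2*|-1|^2 + 2*|1|^2 + 2*|1|^2]
  = (1/8)[(49) + (49) + (2) + (2) + (2)] = 104/8 = 13.
A character is irreducible iff <chi, chi> = 1, so this representation is reducible.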